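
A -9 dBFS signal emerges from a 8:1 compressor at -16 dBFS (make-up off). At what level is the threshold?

Gain reduction = -9 − (-16) = 7 dB; output overshoot = GR / (R − 1) = 7 / 7 = 1 dB.
Threshold = output − output overshoot = -16 − 1 = -17 dBFS.

-17 dBFS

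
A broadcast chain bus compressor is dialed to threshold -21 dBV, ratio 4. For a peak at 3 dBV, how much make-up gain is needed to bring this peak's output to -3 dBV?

Overshoot 24 dB → 24/4 = 6 dB after compression, so the compressed level is -21 + 6 = -15 dBV.
Make-up = target − compressed = -3 − (-15) = 12 dB.

12 dB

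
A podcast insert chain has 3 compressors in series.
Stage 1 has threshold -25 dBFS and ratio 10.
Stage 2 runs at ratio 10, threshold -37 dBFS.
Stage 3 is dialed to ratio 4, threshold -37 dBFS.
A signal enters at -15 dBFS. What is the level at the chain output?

Stage 1: overshoot 10 dB → 10/10 = 1 dB → -24 dBFS.
Stage 2: 13 dB above -37 dBFS, reduced 10:1 to 1.3 dB above → -35.7 dBFS.
Stage 3: overshoot 1.3 dB → 1.3/4 = 0.325 dB → -36.675 dBFS.

-36.675 dBFS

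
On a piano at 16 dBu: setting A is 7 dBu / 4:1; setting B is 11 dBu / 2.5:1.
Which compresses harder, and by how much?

A: overshoot 9 dB → output overshoot 2.25 dB → GR 6.75 dB.
B: overshoot 5 dB → output overshoot 2 dB → GR 3 dB.
Difference: 3.75 dB in favour of A.

A, by 3.75 dB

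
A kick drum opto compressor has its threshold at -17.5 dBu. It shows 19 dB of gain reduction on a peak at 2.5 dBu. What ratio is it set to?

Input overshoot = 2.5 − (-17.5) = 20 dB.
Output overshoot = 20 − 19 = 1 dB.
Ratio = input overshoot / output overshoot = 20 / 1 = 20.

20:1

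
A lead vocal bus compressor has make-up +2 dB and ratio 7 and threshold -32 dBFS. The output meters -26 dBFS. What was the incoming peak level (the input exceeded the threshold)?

-4 dBFS

Before make-up, the level was -26 − 2 = -28 dBFS.
Post-compression overshoot = -28 − (-32) = 4 dB.
Input overshoot = R × output overshoot = 28 dB → input = -32 + 28 = -4 dBFS.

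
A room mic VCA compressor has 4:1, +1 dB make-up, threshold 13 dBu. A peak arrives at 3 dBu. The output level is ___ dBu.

3 dBu is 10 dB below the 13 dBu threshold, so no gain reduction is applied.
Make-up gain adds 1 dB: 3 + 1 = 4 dBu.

4 dBu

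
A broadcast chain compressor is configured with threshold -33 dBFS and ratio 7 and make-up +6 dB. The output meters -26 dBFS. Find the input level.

Stripping the +6 dB make-up gives -32 dBFS at the gain stage.
The compressed level sits -32 − (-33) = 1 dB over threshold.
Before 7:1 compression the overshoot was 1 × 7 = 7 dB, so input = -33 + 7 = -26 dBFS.

-26 dBFS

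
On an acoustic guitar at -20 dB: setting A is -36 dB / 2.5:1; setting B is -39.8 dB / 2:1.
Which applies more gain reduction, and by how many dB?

B, by 0.3 dB

A: GR = 16 − 16/2.5 = 9.6 dB.
B: GR = 19.8 − 19.8/2 = 9.9 dB.
B reduces 0.3 dB more.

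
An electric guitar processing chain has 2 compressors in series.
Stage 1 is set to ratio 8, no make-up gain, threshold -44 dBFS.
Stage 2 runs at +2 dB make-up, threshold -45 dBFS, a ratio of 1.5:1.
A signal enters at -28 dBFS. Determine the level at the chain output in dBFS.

-41 dBFS

Stage 1: overshoot 16 dB → 16/8 = 2 dB → -42 dBFS.
Stage 2: -42 dBFS is 3 dB over -45 dBFS; at 1.5:1 that becomes 2 dB over, giving -43 dBFS; +2 dB make-up → -41 dBFS.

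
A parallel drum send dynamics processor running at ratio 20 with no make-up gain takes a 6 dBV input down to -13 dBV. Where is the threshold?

-14 dBV

Input is 20 dB above T (since output overshoot × R = input overshoot: (-13 − T)·20 = 6 − T gives T = -14 dBV).
Check: -14 + (6 − (-14))/20 = -14 + 1 = -13 dBV. ✓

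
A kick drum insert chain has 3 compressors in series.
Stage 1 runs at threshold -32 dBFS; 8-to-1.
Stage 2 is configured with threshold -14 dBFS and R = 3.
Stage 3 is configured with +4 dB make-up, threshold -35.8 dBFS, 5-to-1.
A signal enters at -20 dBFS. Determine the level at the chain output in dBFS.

-30.74 dBFS

Stage 1: -20 dBFS is 12 dB over -32 dBFS; at 8:1 that becomes 1.5 dB over, giving -30.5 dBFS.
Stage 2: below threshold (-30.5 ≤ -14); passes unchanged; output -30.5 dBFS.
Stage 3: -30.5 dBFS is 5.3 dB over -35.8 dBFS; at 5:1 that becomes 1.06 dB over, giving -34.74 dBFS; +4 dB make-up → -30.74 dBFS.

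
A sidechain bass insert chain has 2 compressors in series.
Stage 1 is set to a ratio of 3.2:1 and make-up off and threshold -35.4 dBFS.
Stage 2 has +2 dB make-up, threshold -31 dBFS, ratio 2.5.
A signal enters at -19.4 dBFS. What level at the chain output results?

-28.76 dBFS

Stage 1: 16 dB above -35.4 dBFS, reduced 3.2:1 to 5 dB above → -30.4 dBFS.
Stage 2: overshoot 0.6 dB → 0.6/2.5 = 0.24 dB → -30.76 dBFS; +2 dB make-up → -28.76 dBFS.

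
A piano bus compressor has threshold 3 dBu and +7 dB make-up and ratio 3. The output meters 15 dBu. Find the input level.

18 dBu

Before make-up, the level was 15 − 7 = 8 dBu.
That's 5 dB above the 3 dBu threshold.
Before 3:1 compression the overshoot was 5 × 3 = 15 dB, so input = 3 + 15 = 18 dBu.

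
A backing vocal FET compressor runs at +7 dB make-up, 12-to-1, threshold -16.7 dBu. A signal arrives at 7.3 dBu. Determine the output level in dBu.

-7.7 dBu

The input is 24 dB above the -16.7 dBu threshold.
12:1 compression reduces that to 24/12 = 2 dB over.
So the level is -16.7 + 2 = -14.7 dBu; make-up adds 7 dB, giving -7.7 dBu.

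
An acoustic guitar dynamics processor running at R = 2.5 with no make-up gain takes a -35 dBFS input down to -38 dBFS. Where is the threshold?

Let T be the threshold. Output overshoot = (input overshoot)/R, so -38 − T = (-35 − T)/2.5.
2.5·(-38 − T) = -35 − T → 1.5·T = -95 − (-35) = -60.
T = -60/1.5 = -40 dBFS.

-40 dBFS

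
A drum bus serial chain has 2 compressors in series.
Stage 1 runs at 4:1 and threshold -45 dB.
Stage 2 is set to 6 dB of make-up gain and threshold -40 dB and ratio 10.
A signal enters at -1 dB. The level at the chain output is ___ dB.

Stage 1: overshoot 44 dB → 44/4 = 11 dB → -34 dB.
Stage 2: overshoot 6 dB → 6/10 = 0.6 dB → -39.4 dB; +6 dB make-up → -33.4 dB.

-33.4 dB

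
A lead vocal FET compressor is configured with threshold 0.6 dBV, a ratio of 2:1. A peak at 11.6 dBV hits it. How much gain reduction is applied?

5.5 dB

The signal is 11 dB above threshold.
After 2:1 compression the overshoot becomes 11/2 = 5.5 dB.
So the signal is attenuated by 11 − 5.5 = 5.5 dB.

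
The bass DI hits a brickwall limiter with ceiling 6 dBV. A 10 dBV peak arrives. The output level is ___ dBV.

The limiter clamps the peak to its 6 dBV ceiling.

6 dBV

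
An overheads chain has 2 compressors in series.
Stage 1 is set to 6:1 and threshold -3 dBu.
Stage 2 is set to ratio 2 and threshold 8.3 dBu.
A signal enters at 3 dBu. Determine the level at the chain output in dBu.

Stage 1: 6 dB above -3 dBu, reduced 6:1 to 1 dB above → -2 dBu.
Stage 2: -2 dBu is at or below the 8.3 dBu threshold — no compression; output -2 dBu.

-2 dBu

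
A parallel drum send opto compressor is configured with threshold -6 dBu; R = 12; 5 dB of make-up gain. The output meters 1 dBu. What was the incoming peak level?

Before make-up, the level was 1 − 5 = -4 dBu.
Post-compression overshoot = -4 − (-6) = 2 dB.
Undo the ratio: input overshoot = 2 × 12 = 24 dB, giving input = 18 dBu.

18 dBu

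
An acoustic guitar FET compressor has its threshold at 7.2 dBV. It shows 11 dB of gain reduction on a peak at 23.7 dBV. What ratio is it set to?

3:1

Input overshoot = 23.7 − 7.2 = 16.5 dB.
Output overshoot = 16.5 − 11 = 5.5 dB.
Ratio = input overshoot / output overshoot = 16.5 / 5.5 = 3.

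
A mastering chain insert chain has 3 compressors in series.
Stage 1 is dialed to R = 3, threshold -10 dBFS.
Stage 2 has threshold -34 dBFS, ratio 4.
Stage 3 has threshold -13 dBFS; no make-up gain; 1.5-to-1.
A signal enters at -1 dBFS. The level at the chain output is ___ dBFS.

Stage 1: overshoot 9 dB → 9/3 = 3 dB → -7 dBFS.
Stage 2: -7 dBFS is 27 dB over -34 dBFS; at 4:1 that becomes 6.75 dB over, giving -27.25 dBFS.
Stage 3: -27.25 dBFS ≤ -13 dBFS, so stage 3 doesn't engage; output -27.25 dBFS.

-27.25 dBFS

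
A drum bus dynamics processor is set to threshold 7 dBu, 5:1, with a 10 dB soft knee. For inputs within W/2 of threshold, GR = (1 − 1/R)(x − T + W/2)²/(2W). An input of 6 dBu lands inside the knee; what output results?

5.36 dBu

x − T + W/2 = 6 − 7 + 5 = 4.
GR = (1 − 1/5) × 4² / 20 = 0.8 × 16 / 20 = 0.64 dB.
Output = 6 − 0.64 = 5.36 dBu.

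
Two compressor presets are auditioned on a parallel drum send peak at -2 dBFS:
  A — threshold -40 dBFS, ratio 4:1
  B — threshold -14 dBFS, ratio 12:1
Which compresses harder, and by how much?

A: GR = 38 − 38/4 = 28.5 dB.
B: GR = 12 − 12/12 = 11 dB.
A applies 17.5 dB more gain reduction.

A, by 17.5 dB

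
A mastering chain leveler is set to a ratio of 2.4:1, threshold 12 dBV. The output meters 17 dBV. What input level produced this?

24 dBV

The compressed level sits 17 − 12 = 5 dB over threshold.
Before 2.4:1 compression the overshoot was 5 × 2.4 = 12 dB, so input = 12 + 12 = 24 dBV.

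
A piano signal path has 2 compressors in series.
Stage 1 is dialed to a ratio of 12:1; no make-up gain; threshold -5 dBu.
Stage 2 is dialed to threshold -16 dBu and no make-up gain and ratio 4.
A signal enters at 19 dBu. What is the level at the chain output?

-12.75 dBu

Stage 1: overshoot 24 dB → 24/12 = 2 dB → -3 dBu.
Stage 2: -3 dBu is 13 dB over -16 dBu; at 4:1 that becomes 3.25 dB over, giving -12.75 dBu.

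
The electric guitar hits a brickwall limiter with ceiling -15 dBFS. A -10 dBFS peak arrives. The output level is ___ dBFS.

The limiter clamps the peak to its -15 dBFS ceiling.

-15 dBFS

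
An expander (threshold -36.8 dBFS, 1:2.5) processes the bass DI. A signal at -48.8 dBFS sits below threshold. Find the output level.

The input is 12 dB below the -36.8 dBFS threshold.
A 1:2.5 expander multiplies undershoot by 2.5: 12 × 2.5 = 30 dB below threshold.
Output = -36.8 − 30 = -66.8 dBFS.

-66.8 dBFS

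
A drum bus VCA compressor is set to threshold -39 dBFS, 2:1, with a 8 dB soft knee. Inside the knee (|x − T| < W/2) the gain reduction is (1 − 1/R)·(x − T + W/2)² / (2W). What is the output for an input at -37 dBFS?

-38.125 dBFS

x − T + W/2 = -37 − (-39) + 4 = 6.
GR = (1 − 1/2) × 6² / 16 = 0.5 × 36 / 16 = 1.125 dB.
Output = -37 − 1.125 = -38.125 dBFS.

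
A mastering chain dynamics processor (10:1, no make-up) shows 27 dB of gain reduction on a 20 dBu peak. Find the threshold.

Let T be the threshold. Output overshoot = (input overshoot)/R, so -7 − T = (20 − T)/10.
10·(-7 − T) = 20 − T → 9·T = -70 − 20 = -90.
T = -90/9 = -10 dBu.

-10 dBu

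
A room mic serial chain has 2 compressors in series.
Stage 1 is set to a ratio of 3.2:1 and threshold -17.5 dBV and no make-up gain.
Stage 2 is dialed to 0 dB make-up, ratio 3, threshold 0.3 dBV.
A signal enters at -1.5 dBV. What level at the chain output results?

-12.5 dBV

Stage 1: overshoot 16 dB → 16/3.2 = 5 dB → -12.5 dBV.
Stage 2: -12.5 dBV is at or below the 0.3 dBV threshold — no compression; output -12.5 dBV.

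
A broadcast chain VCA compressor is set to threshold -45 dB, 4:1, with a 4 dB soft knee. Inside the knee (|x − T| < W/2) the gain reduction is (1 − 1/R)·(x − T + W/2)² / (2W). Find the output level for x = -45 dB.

x − T + W/2 = -45 − (-45) + 2 = 2.
GR = (1 − 1/4) × 2² / 8 = 0.75 × 4 / 8 = 0.375 dB.
Output = -45 − 0.375 = -45.375 dB.

-45.375 dB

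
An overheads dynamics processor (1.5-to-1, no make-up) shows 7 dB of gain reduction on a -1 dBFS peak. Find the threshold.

Input is 21 dB above T (since output overshoot × R = input overshoot: (-8 − T)·1.5 = -1 − T gives T = -22 dBFS).
Check: -22 + (-1 − (-22))/1.5 = -22 + 14 = -8 dBFS. ✓

-22 dBFS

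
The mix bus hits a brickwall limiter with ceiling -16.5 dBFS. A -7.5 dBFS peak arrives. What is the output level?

A brickwall limiter is an ∞:1 compressor: any input above the ceiling is clamped to -16.5 dBFS.

-16.5 dBFS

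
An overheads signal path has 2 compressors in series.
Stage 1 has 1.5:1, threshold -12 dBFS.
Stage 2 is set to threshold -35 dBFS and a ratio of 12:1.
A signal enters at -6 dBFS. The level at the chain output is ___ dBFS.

Stage 1: 6 dB above -12 dBFS, reduced 1.5:1 to 4 dB above → -8 dBFS.
Stage 2: overshoot 27 dB → 27/12 = 2.25 dB → -32.75 dBFS.

-32.75 dBFS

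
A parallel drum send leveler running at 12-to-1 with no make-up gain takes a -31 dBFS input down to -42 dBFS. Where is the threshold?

Gain reduction = -31 − (-42) = 11 dB; output overshoot = GR / (R − 1) = 11 / 11 = 1 dB.
Threshold = output − output overshoot = -42 − 1 = -43 dBFS.

-43 dBFS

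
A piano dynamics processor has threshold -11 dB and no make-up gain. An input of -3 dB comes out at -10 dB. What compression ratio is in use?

Input overshoot = -3 − (-11) = 8 dB; output overshoot = -10 − (-11) = 1 dB.
Ratio = 8 / 1 = 8.

8:1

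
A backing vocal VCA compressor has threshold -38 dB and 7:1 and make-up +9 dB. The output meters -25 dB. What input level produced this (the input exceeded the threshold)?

-10 dB

Before make-up, the level was -25 − 9 = -34 dB.
Post-compression overshoot = -34 − (-38) = 4 dB.
Input overshoot = R × output overshoot = 28 dB → input = -38 + 28 = -10 dB.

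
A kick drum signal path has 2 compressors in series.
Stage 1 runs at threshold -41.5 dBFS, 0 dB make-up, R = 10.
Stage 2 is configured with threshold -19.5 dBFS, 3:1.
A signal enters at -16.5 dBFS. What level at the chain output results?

Stage 1: -16.5 dBFS is 25 dB over -41.5 dBFS; at 10:1 that becomes 2.5 dB over, giving -39 dBFS.
Stage 2: below threshold (-39 ≤ -19.5); passes unchanged; output -39 dBFS.

-39 dBFS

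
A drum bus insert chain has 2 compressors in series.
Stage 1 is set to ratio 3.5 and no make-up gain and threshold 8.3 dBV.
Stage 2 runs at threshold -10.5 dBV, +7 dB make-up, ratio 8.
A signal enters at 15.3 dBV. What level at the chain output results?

-0.9 dBV

Stage 1: 7 dB above 8.3 dBV, reduced 3.5:1 to 2 dB above → 10.3 dBV.
Stage 2: 20.8 dB above -10.5 dBV, reduced 8:1 to 2.6 dB above → -7.9 dBV; +7 dB make-up → -0.9 dBV.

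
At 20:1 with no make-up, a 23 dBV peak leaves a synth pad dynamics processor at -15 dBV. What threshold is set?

Input is 40 dB above T (since output overshoot × R = input overshoot: (-15 − T)·20 = 23 − T gives T = -17 dBV).
Check: -17 + (23 − (-17))/20 = -17 + 2 = -15 dBV. ✓

-17 dBV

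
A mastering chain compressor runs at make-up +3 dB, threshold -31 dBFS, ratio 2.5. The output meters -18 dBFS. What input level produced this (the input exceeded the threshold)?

-6 dBFS

Remove make-up: -18 − 3 = -21 dBFS.
The compressed level sits -21 − (-31) = 10 dB over threshold.
Before 2.5:1 compression the overshoot was 10 × 2.5 = 25 dB, so input = -31 + 25 = -6 dBFS.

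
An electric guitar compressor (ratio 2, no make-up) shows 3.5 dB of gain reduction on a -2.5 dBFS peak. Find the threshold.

-9.5 dBFS

Let T be the threshold. Output overshoot = (input overshoot)/R, so -6 − T = (-2.5 − T)/2.
2·(-6 − T) = -2.5 − T → 1·T = -12 − (-2.5) = -9.5.
T = -9.5/1 = -9.5 dBFS.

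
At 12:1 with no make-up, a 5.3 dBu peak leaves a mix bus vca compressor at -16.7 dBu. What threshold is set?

-18.7 dBu

Let T be the threshold. Output overshoot = (input overshoot)/R, so -16.7 − T = (5.3 − T)/12.
12·(-16.7 − T) = 5.3 − T → 11·T = -200.4 − 5.3 = -205.7.
T = -205.7/11 = -18.7 dBu.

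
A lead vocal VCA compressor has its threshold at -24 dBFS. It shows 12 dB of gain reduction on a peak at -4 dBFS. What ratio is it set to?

Input overshoot = -4 − (-24) = 20 dB.
Output overshoot = 20 − 12 = 8 dB.
Ratio = input overshoot / output overshoot = 20 / 8 = 2.5.

2.5:1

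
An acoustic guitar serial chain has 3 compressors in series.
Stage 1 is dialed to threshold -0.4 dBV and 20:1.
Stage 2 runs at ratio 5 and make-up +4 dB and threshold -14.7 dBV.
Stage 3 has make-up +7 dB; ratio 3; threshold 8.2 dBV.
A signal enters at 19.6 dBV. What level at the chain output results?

Stage 1: 19.6 dBV is 20 dB over -0.4 dBV; at 20:1 that becomes 1 dB over, giving 0.6 dBV.
Stage 2: 15.3 dB above -14.7 dBV, reduced 5:1 to 3.06 dB above → -11.64 dBV; +4 dB make-up → -7.64 dBV.
Stage 3: below threshold (-7.64 ≤ 8.2); passes unchanged; make-up brings it to -0.64 dBV.

-0.64 dBV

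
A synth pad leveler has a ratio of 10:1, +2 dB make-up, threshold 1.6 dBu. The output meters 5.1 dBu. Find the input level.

Remove make-up: 5.1 − 2 = 3.1 dBu.
That's 1.5 dB above the 1.6 dBu threshold.
Undo the ratio: input overshoot = 1.5 × 10 = 15 dB, giving input = 16.6 dBu.

16.6 dBu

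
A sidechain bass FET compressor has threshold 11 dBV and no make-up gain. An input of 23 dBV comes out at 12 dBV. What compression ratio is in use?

Input overshoot = 23 − 11 = 12 dB; output overshoot = 12 − 11 = 1 dB.
Ratio = 12 / 1 = 12.

12:1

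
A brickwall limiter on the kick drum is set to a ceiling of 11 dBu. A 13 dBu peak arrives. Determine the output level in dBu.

A brickwall limiter is an ∞:1 compressor: any input above the ceiling is clamped to 11 dBu.

11 dBu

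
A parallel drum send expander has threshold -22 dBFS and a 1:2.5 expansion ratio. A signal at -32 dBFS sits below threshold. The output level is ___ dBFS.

-47 dBFS

The input is 10 dB below the -22 dBFS threshold.
A 1:2.5 expander multiplies undershoot by 2.5: 10 × 2.5 = 25 dB below threshold.
Output = -22 − 25 = -47 dBFS.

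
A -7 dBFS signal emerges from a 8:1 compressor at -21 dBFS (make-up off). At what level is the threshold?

-23 dBFS

Let T be the threshold. Output overshoot = (input overshoot)/R, so -21 − T = (-7 − T)/8.
8·(-21 − T) = -7 − T → 7·T = -168 − (-7) = -161.
T = -161/7 = -23 dBFS.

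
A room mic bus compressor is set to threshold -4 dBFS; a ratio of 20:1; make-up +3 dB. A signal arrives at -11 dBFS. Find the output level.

-11 dBFS is 7 dB below the -4 dBFS threshold, so no gain reduction is applied.
Make-up gain adds 3 dB: -11 + 3 = -8 dBFS.

-8 dBFS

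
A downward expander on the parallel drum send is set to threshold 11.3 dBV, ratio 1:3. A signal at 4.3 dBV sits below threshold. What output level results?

Below threshold, a 1:3 expander applies gain = (3−1)×(T − x) of attenuation.
(3−1) × 7 = 14 dB, so output = 4.3 − 14 = -9.7 dBV.

-9.7 dBV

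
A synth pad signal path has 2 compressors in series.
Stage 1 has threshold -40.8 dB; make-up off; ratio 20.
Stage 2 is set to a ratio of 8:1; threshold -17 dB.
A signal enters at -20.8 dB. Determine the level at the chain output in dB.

Stage 1: 20 dB above -40.8 dB, reduced 20:1 to 1 dB above → -39.8 dB.
Stage 2: -39.8 dB ≤ -17 dB, so stage 2 doesn't engage; output -39.8 dB.

-39.8 dB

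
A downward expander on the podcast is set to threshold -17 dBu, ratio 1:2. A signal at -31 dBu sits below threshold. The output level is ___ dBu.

-45 dBu

Below threshold, a 1:2 expander applies gain = (2−1)×(T − x) of attenuation.
(2−1) × 14 = 14 dB, so output = -31 − 14 = -45 dBu.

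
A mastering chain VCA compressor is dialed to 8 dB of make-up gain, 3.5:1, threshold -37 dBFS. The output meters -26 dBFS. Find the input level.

Before make-up, the level was -26 − 8 = -34 dBFS.
That's 3 dB above the -37 dBFS threshold.
Input overshoot = R × output overshoot = 10.5 dB → input = -37 + 10.5 = -26.5 dBFS.

-26.5 dBFS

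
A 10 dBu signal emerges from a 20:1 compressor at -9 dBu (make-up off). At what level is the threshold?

Input is 20 dB above T (since output overshoot × R = input overshoot: (-9 − T)·20 = 10 − T gives T = -10 dBu).
Check: -10 + (10 − (-10))/20 = -10 + 1 = -9 dBu. ✓

-10 dBu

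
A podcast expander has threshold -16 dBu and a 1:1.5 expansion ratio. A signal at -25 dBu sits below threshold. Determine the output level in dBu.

The input is 9 dB below the -16 dBu threshold.
A 1:1.5 expander multiplies undershoot by 1.5: 9 × 1.5 = 13.5 dB below threshold.
Output = -16 − 13.5 = -29.5 dBu.

-29.5 dBu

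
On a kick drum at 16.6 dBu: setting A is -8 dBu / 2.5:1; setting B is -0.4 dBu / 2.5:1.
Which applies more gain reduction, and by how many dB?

A: GR = 24.6 − 24.6/2.5 = 14.76 dB.
B: GR = 17 − 17/2.5 = 10.2 dB.
A reduces 4.56 dB more.

A, by 4.56 dB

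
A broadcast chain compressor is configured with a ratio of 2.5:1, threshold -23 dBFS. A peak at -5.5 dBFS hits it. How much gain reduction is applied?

-5.5 dBFS exceeds the threshold by 17.5 dB.
After 2.5:1 compression the overshoot becomes 17.5/2.5 = 7 dB.
Gain reduction = 17.5 − 7 = 10.5 dB.

10.5 dB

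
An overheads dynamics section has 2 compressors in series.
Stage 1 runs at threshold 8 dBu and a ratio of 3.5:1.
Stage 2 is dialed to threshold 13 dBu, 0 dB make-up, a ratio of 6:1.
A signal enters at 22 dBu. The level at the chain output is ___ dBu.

12 dBu

Stage 1: overshoot 14 dB → 14/3.5 = 4 dB → 12 dBu.
Stage 2: 12 dBu is at or below the 13 dBu threshold — no compression; output 12 dBu.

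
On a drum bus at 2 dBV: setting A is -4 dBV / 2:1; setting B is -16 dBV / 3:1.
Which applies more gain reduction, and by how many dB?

A: 6 dB over, compressed to 3 dB over, so 3 dB of GR.
B: 18 dB over, compressed to 6 dB over, so 12 dB of GR.
B reduces 9 dB more.

B, by 9 dB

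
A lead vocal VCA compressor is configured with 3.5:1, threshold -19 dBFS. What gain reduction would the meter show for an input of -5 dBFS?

The signal is 14 dB above threshold.
At 3.5:1, output sits 14/3.5 = 4 dB above threshold.
GR = overshoot in − overshoot out = 14 − 4 = 10 dB.

10 dB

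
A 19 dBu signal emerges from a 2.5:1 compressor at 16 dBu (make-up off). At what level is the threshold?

Let T be the threshold. Output overshoot = (input overshoot)/R, so 16 − T = (19 − T)/2.5.
2.5·(16 − T) = 19 − T → 1.5·T = 40 − 19 = 21.
T = 21/1.5 = 14 dBu.

14 dBu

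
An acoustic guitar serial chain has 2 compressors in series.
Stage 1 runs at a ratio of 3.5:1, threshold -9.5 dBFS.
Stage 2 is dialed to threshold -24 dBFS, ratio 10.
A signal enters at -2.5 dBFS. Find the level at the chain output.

Stage 1: 7 dB above -9.5 dBFS, reduced 3.5:1 to 2 dB above → -7.5 dBFS.
Stage 2: overshoot 16.5 dB → 16.5/10 = 1.65 dB → -22.35 dBFS.

-22.35 dBFS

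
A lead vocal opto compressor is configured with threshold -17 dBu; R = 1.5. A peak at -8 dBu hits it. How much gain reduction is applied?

The signal is 9 dB above threshold.
At 1.5:1, output sits 9/1.5 = 6 dB above threshold.
GR = overshoot in − overshoot out = 9 − 6 = 3 dB.

3 dB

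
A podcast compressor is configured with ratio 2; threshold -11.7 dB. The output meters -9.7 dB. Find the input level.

-7.7 dB

That's 2 dB above the -11.7 dB threshold.
Before 2:1 compression the overshoot was 2 × 2 = 4 dB, so input = -11.7 + 4 = -7.7 dB.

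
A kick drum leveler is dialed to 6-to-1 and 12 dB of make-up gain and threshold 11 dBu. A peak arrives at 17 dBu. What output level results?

The input is 6 dB above the 11 dBu threshold.
At 6:1 the overshoot is divided by 6, leaving 1 dB above threshold.
Output = 11 + 1 = 12 dBu; make-up adds 12 dB, giving 24 dBu.

24 dBu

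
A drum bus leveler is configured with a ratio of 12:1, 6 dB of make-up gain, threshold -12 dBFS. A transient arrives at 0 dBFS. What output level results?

The input is 12 dB above the -12 dBFS threshold.
The 12 dB excess becomes 1 dB after 12:1 reduction.
So the level is -12 + 1 = -11 dBFS; make-up adds 6 dB, giving -5 dBFS.

-5 dBFS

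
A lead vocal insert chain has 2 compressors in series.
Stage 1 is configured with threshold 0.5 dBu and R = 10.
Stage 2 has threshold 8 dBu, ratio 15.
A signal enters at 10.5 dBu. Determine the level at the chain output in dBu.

1.5 dBu

Stage 1: 10 dB above 0.5 dBu, reduced 10:1 to 1 dB above → 1.5 dBu.
Stage 2: 1.5 dBu ≤ 8 dBu, so stage 2 doesn't engage; output 1.5 dBu.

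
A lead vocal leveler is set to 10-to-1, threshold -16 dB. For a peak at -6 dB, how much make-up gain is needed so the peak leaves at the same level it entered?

Without make-up, output = threshold + overshoot/10 = -16 + 1 = -15 dB.
Gap to target: 9 dB.

9 dB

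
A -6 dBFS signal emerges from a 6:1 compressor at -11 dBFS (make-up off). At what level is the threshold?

-12 dBFS

Input is 6 dB above T (since output overshoot × R = input overshoot: (-11 − T)·6 = -6 − T gives T = -12 dBFS).
Check: -12 + (-6 − (-12))/6 = -12 + 1 = -11 dBFS. ✓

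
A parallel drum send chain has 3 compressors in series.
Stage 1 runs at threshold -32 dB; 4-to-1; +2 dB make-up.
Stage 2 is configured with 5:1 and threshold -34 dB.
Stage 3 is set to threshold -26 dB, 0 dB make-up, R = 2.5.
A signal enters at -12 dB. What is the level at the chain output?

Stage 1: 20 dB above -32 dB, reduced 4:1 to 5 dB above → -27 dB; +2 dB make-up → -25 dB.
Stage 2: overshoot 9 dB → 9/5 = 1.8 dB → -32.2 dB.
Stage 3: below threshold (-32.2 ≤ -26); passes unchanged; output -32.2 dB.

-32.2 dB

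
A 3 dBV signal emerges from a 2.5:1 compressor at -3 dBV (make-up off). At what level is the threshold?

Input is 10 dB above T (since output overshoot × R = input overshoot: (-3 − T)·2.5 = 3 − T gives T = -7 dBV).
Check: -7 + (3 − (-7))/2.5 = -7 + 4 = -3 dBV. ✓

-7 dBV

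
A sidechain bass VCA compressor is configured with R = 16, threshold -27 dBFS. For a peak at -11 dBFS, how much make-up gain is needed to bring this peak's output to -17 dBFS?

9 dB

The peak compresses to -27 + 16/16 = -26 dBFS.
To reach -17 dBFS requires -17 − (-26) = 9 dB of make-up.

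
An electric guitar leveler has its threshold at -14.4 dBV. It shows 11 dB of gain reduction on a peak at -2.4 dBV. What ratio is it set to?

Input overshoot = -2.4 − (-14.4) = 12 dB.
Output overshoot = 12 − 11 = 1 dB.
Ratio = input overshoot / output overshoot = 12 / 1 = 12.

12:1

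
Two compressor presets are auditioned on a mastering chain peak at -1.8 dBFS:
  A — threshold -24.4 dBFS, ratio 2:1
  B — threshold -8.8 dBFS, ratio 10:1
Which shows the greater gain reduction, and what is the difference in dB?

A: overshoot 22.6 dB → output overshoot 11.3 dB → GR 11.3 dB.
B: overshoot 7 dB → output overshoot 0.7 dB → GR 6.3 dB.
A reduces 5 dB more.

A, by 5 dB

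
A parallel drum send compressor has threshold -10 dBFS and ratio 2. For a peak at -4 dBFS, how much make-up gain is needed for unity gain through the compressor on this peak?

3 dB

The peak compresses to -10 + 6/2 = -7 dBFS.
To reach -4 dBFS requires -4 − (-7) = 3 dB of make-up.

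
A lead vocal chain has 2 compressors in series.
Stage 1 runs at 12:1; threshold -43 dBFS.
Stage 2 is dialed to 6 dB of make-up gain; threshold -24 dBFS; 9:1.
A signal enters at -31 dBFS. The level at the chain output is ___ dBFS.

Stage 1: 12 dB above -43 dBFS, reduced 12:1 to 1 dB above → -42 dBFS.
Stage 2: below threshold (-42 ≤ -24); passes unchanged; make-up brings it to -36 dBFS.

-36 dBFS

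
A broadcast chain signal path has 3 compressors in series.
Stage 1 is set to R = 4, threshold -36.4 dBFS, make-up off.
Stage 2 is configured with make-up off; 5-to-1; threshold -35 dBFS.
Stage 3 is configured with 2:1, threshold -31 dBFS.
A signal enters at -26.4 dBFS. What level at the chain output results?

-34.78 dBFS

Stage 1: -26.4 dBFS is 10 dB over -36.4 dBFS; at 4:1 that becomes 2.5 dB over, giving -33.9 dBFS.
Stage 2: -33.9 dBFS is 1.1 dB over -35 dBFS; at 5:1 that becomes 0.22 dB over, giving -34.78 dBFS.
Stage 3: -34.78 dBFS is at or below the -31 dBFS threshold — no compression; output -34.78 dBFS.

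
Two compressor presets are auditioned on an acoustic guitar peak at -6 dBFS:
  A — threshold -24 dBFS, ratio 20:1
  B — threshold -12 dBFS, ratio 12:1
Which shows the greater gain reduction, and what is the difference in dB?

A: GR = 18 − 18/20 = 17.1 dB.
B: GR = 6 − 6/12 = 5.5 dB.
A applies 11.6 dB more gain reduction.

A, by 11.6 dB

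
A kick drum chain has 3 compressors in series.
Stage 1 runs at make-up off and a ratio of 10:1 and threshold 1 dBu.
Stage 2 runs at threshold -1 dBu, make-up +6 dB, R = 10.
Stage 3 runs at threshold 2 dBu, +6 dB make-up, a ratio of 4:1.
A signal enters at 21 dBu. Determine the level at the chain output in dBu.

8.85 dBu

Stage 1: 21 dBu is 20 dB over 1 dBu; at 10:1 that becomes 2 dB over, giving 3 dBu.
Stage 2: 4 dB above -1 dBu, reduced 10:1 to 0.4 dB above → -0.6 dBu; +6 dB make-up → 5.4 dBu.
Stage 3: overshoot 3.4 dB → 3.4/4 = 0.85 dB → 2.85 dBu; +6 dB make-up → 8.85 dBu.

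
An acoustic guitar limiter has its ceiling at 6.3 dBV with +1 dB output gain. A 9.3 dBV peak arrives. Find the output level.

A brickwall limiter is an ∞:1 compressor: any input above the ceiling is clamped to 6.3 dBV.
Output gain then adds 1 dB: 6.3 + 1 = 7.3 dBV.

7.3 dBV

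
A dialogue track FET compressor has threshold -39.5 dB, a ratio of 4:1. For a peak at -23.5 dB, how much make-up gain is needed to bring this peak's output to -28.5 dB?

7 dB

Overshoot 16 dB → 16/4 = 4 dB after compression, so the compressed level is -39.5 + 4 = -35.5 dB.
Make-up = target − compressed = -28.5 − (-35.5) = 7 dB.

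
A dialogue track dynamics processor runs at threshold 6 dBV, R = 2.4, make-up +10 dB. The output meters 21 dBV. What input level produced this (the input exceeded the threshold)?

18 dBV

Before make-up, the level was 21 − 10 = 11 dBV.
The compressed level sits 11 − 6 = 5 dB over threshold.
Before 2.4:1 compression the overshoot was 5 × 2.4 = 12 dB, so input = 6 + 12 = 18 dBV.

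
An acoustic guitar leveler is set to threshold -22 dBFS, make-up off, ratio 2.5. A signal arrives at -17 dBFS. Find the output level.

-20 dBFS

The input is 5 dB above the -22 dBFS threshold.
At 2.5:1 the overshoot is divided by 2.5, leaving 2 dB above threshold.
That puts the output at -20 dBFS.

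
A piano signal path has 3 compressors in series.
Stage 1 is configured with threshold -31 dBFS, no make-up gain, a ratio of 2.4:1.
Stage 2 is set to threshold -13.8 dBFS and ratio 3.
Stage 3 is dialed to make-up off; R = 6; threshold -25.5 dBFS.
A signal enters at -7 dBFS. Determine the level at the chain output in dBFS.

-24.75 dBFS

Stage 1: overshoot 24 dB → 24/2.4 = 10 dB → -21 dBFS.
Stage 2: -21 dBFS is at or below the -13.8 dBFS threshold — no compression; output -21 dBFS.
Stage 3: 4.5 dB above -25.5 dBFS, reduced 6:1 to 0.75 dB above → -24.75 dBFS.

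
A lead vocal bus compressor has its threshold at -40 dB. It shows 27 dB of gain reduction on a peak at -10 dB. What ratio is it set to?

10:1

Input overshoot = -10 − (-40) = 30 dB.
Output overshoot = 30 − 27 = 3 dB.
Ratio = input overshoot / output overshoot = 30 / 3 = 10.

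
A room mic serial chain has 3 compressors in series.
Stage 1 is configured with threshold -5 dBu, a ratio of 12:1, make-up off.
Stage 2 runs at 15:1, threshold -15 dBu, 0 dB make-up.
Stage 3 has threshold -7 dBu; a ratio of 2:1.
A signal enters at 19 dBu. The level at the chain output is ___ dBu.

-14.2 dBu

Stage 1: 24 dB above -5 dBu, reduced 12:1 to 2 dB above → -3 dBu.
Stage 2: -3 dBu is 12 dB over -15 dBu; at 15:1 that becomes 0.8 dB over, giving -14.2 dBu.
Stage 3: -14.2 dBu ≤ -7 dBu, so stage 3 doesn't engage; output -14.2 dBu.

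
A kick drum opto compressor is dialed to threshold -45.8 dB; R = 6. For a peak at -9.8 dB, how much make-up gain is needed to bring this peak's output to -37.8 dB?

Without make-up, output = threshold + overshoot/6 = -45.8 + 6 = -39.8 dB.
Gap to target: 2 dB.

2 dB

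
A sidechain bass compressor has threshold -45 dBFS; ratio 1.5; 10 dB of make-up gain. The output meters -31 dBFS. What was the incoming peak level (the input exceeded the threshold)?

Remove make-up: -31 − 10 = -41 dBFS.
That's 4 dB above the -45 dBFS threshold.
Before 1.5:1 compression the overshoot was 4 × 1.5 = 6 dB, so input = -45 + 6 = -39 dBFS.

-39 dBFS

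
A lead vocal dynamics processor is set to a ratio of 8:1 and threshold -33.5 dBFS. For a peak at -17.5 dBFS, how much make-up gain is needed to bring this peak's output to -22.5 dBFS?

The peak compresses to -33.5 + 16/8 = -31.5 dBFS.
To reach -22.5 dBFS requires -22.5 − (-31.5) = 9 dB of make-up.

9 dB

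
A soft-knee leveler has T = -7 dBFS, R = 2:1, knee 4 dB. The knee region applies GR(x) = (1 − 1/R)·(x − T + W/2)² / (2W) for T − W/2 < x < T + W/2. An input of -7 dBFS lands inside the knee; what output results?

-7.25 dBFS

x − T + W/2 = -7 − (-7) + 2 = 2.
GR = (1 − 1/2) × 2² / 8 = 0.5 × 4 / 8 = 0.25 dB.
Output = -7 − 0.25 = -7.25 dBFS.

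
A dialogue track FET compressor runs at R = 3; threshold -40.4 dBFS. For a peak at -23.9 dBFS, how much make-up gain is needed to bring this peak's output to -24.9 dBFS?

Overshoot 16.5 dB → 16.5/3 = 5.5 dB after compression, so the compressed level is -40.4 + 5.5 = -34.9 dBFS.
Make-up = target − compressed = -24.9 − (-34.9) = 10 dB.

10 dB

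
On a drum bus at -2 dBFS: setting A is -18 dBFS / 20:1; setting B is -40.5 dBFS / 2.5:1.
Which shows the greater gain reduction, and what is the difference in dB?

B, by 7.9 dB

A: 16 dB over, compressed to 0.8 dB over, so 15.2 dB of GR.
B: 38.5 dB over, compressed to 15.4 dB over, so 23.1 dB of GR.
B reduces 7.9 dB more.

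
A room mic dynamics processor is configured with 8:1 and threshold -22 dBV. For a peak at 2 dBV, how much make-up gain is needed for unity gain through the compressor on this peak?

21 dB

The peak compresses to -22 + 24/8 = -19 dBV.
To reach 2 dBV requires 2 − (-19) = 21 dB of make-up.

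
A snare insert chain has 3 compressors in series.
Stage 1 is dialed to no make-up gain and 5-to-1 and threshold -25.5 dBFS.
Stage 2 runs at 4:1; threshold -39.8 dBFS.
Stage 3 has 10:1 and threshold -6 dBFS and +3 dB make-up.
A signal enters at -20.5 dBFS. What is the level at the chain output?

-32.975 dBFS

Stage 1: 5 dB above -25.5 dBFS, reduced 5:1 to 1 dB above → -24.5 dBFS.
Stage 2: 15.3 dB above -39.8 dBFS, reduced 4:1 to 3.825 dB above → -35.975 dBFS.
Stage 3: -35.975 dBFS is at or below the -6 dBFS threshold — no compression; make-up brings it to -32.975 dBFS.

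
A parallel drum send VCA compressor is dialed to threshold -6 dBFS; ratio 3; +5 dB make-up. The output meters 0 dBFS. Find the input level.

Remove make-up: 0 − 5 = -5 dBFS.
Post-compression overshoot = -5 − (-6) = 1 dB.
Before 3:1 compression the overshoot was 1 × 3 = 3 dB, so input = -6 + 3 = -3 dBFS.

-3 dBFS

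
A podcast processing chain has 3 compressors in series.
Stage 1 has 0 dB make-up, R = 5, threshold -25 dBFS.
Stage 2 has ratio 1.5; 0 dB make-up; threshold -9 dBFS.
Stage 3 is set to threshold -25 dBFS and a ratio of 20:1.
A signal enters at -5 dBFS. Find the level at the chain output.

Stage 1: 20 dB above -25 dBFS, reduced 5:1 to 4 dB above → -21 dBFS.
Stage 2: -21 dBFS is at or below the -9 dBFS threshold — no compression; output -21 dBFS.
Stage 3: -21 dBFS is 4 dB over -25 dBFS; at 20:1 that becomes 0.2 dB over, giving -24.8 dBFS.

-24.8 dBFS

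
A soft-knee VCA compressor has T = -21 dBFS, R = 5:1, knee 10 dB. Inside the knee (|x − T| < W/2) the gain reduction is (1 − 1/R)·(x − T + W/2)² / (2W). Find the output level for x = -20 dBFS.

-21.44 dBFS

x − T + W/2 = -20 − (-21) + 5 = 6.
GR = (1 − 1/5) × 6² / 20 = 0.8 × 36 / 20 = 1.44 dB.
Output = -20 − 1.44 = -21.44 dBFS.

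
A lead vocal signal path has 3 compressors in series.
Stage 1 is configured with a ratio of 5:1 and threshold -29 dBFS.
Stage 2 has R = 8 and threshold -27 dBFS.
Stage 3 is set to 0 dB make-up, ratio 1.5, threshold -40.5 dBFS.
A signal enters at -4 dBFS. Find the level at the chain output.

Stage 1: overshoot 25 dB → 25/5 = 5 dB → -24 dBFS.
Stage 2: overshoot 3 dB → 3/8 = 0.375 dB → -26.625 dBFS.
Stage 3: -26.625 dBFS is 13.875 dB over -40.5 dBFS; at 1.5:1 that becomes 9.25 dB over, giving -31.25 dBFS.

-31.25 dBFS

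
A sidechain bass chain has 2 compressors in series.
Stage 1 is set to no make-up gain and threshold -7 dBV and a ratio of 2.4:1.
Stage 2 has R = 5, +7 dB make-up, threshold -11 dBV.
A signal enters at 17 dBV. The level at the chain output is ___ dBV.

-1.2 dBV

Stage 1: 17 dBV is 24 dB over -7 dBV; at 2.4:1 that becomes 10 dB over, giving 3 dBV.
Stage 2: 3 dBV is 14 dB over -11 dBV; at 5:1 that becomes 2.8 dB over, giving -8.2 dBV; +7 dB make-up → -1.2 dBV.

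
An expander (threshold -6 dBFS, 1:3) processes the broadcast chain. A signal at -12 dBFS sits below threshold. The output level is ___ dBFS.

The input is 6 dB below the -6 dBFS threshold.
A 1:3 expander multiplies undershoot by 3: 6 × 3 = 18 dB below threshold.
Output = -6 − 18 = -24 dBFS.

-24 dBFS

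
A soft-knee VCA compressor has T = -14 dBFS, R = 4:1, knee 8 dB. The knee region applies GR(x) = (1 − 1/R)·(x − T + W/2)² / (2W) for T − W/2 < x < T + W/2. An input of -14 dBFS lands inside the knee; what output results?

x − T + W/2 = -14 − (-14) + 4 = 4.
GR = (1 − 1/4) × 4² / 16 = 0.75 × 16 / 16 = 0.75 dB.
Output = -14 − 0.75 = -14.75 dBFS.

-14.75 dBFS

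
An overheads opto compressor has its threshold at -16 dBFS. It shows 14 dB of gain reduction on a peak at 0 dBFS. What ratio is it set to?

Input overshoot = 0 − (-16) = 16 dB.
Output overshoot = 16 − 14 = 2 dB.
Ratio = input overshoot / output overshoot = 16 / 2 = 8.

8:1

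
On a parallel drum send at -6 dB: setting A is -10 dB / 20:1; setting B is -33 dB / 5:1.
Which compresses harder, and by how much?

B, by 17.8 dB

A: overshoot 4 dB → output overshoot 0.2 dB → GR 3.8 dB.
B: overshoot 27 dB → output overshoot 5.4 dB → GR 21.6 dB.
Difference: 17.8 dB in favour of B.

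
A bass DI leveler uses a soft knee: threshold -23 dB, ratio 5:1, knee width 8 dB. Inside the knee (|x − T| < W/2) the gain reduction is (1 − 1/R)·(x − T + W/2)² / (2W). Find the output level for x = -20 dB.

x − T + W/2 = -20 − (-23) + 4 = 7.
GR = (1 − 1/5) × 7² / 16 = 0.8 × 49 / 16 = 2.45 dB.
Output = -20 − 2.45 = -22.45 dB.

-22.45 dB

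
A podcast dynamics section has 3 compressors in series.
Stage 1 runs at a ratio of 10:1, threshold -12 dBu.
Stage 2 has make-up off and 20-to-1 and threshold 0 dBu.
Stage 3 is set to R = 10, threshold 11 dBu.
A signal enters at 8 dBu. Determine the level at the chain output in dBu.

Stage 1: 8 dBu is 20 dB over -12 dBu; at 10:1 that becomes 2 dB over, giving -10 dBu.
Stage 2: -10 dBu is at or below the 0 dBu threshold — no compression; output -10 dBu.
Stage 3: below threshold (-10 ≤ 11); passes unchanged; output -10 dBu.

-10 dBu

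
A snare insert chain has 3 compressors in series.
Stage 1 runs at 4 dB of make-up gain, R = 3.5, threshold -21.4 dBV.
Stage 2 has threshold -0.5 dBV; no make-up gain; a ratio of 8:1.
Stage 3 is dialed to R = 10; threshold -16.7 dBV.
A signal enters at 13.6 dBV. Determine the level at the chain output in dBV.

Stage 1: 35 dB above -21.4 dBV, reduced 3.5:1 to 10 dB above → -11.4 dBV; +4 dB make-up → -7.4 dBV.
Stage 2: below threshold (-7.4 ≤ -0.5); passes unchanged; output -7.4 dBV.
Stage 3: overshoot 9.3 dB → 9.3/10 = 0.93 dB → -15.77 dBV.

-15.77 dBV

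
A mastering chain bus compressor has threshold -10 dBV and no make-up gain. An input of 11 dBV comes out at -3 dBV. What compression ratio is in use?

3:1

Input overshoot = 11 − (-10) = 21 dB; output overshoot = -3 − (-10) = 7 dB.
Ratio = 21 / 7 = 3.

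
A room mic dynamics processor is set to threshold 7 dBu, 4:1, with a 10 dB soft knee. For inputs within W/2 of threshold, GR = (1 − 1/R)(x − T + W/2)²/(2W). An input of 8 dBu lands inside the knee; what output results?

x − T + W/2 = 8 − 7 + 5 = 6.
GR = (1 − 1/4) × 6² / 20 = 0.75 × 36 / 20 = 1.35 dB.
Output = 8 − 1.35 = 6.65 dBu.

6.65 dBu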